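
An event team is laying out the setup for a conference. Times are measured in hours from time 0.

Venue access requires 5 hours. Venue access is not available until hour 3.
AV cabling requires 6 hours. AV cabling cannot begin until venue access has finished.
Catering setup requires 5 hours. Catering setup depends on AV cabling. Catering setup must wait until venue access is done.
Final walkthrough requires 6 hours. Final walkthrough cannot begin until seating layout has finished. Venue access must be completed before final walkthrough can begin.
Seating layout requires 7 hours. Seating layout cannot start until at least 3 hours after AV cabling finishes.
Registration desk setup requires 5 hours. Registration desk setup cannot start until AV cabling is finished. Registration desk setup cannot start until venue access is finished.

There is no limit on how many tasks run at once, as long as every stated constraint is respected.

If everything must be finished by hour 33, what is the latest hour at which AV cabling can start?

Final walkthrough has no dependents, so it just needs to finish by hour 33. Starting by 33 − 6 = hour 27 achieves that.
Seating layout has to be done before final walkthrough (must start by hour 27). That means finishing by hour 27, i.e. starting by 27 − 7 = hour 20.
To finish by hour 33, registration desk setup (duration 5) must start no later than hour 28.
Catering setup has no dependents, so it just needs to finish by hour 33. Starting by 33 − 5 = hour 28 achieves that.
AV cabling has several dependents: seating layout (must start by hour 20, minus 3-hour gap → hour 17); registration desk setup (must start by hour 28); catering setup (must start by hour 28). The earliest of those limits is hour 17, so AV cabling must start by 17 − 6 = hour 11.

11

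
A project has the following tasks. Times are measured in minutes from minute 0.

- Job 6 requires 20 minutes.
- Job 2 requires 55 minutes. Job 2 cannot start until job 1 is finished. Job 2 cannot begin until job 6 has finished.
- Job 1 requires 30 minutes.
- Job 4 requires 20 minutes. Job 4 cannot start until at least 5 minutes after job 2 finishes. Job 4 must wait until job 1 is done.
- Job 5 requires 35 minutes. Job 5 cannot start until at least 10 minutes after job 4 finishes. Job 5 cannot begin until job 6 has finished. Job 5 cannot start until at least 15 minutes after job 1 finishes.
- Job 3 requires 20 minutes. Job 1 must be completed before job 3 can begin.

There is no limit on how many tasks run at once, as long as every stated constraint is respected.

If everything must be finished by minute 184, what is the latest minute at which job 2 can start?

To finish by minute 184, job 5 (duration 35) must start no later than minute 149.
Job 4 feeds into job 5 (must start by minute 149, minus 10-minute gap → minute 139); so job 4 must finish by minute 139 and therefore start by minute 119.
Job 2 has to be done before job 4 (must start by minute 119, minus 5-minute gap → minute 114). That means finishing by minute 114, i.e. starting by 114 − 55 = minute 59.

59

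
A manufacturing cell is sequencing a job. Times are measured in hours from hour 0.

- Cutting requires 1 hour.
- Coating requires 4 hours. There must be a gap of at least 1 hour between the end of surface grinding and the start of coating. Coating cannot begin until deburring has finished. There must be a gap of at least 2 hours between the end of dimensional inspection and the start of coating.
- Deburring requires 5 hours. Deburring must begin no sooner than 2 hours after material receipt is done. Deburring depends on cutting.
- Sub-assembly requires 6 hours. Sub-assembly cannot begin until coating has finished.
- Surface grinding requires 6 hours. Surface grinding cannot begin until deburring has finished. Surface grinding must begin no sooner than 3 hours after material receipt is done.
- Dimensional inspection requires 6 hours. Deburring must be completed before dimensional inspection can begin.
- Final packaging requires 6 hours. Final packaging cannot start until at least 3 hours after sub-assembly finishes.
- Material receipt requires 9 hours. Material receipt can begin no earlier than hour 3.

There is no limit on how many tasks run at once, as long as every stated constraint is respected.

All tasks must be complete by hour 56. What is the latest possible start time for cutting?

Final packaging has no dependents, so it just needs to finish by hour 56. Starting by 56 − 6 = hour 50 achieves that.
Sub-assembly has to be done before final packaging (must start by hour 50, minus 3-hour gap → hour 47). That means finishing by hour 47, i.e. starting by 47 − 6 = hour 41.
Coating feeds into sub-assembly (must start by hour 41); so coating must finish by hour 41 and therefore start by hour 37.
Surface grinding has to be done before coating (must start by hour 37, minus 1-hour gap → hour 36). That means finishing by hour 36, i.e. starting by 36 − 6 = hour 30.
Since coating (must start by hour 37, minus 2-hour gap → hour 35) depends on it, dimensional inspection must finish by hour 35. Backing off its 6-hour duration gives a latest start of hour 29.
For deburring: surface grinding (must start by hour 30); dimensional inspection (must start by hour 29); coating (must start by hour 37). The most restrictive is hour 29; with a 5-hour duration, deburring must start by hour 24.
Since deburring (must start by hour 24) depends on it, cutting must finish by hour 24. Backing off its 1-hour duration gives a latest start of hour 23.

23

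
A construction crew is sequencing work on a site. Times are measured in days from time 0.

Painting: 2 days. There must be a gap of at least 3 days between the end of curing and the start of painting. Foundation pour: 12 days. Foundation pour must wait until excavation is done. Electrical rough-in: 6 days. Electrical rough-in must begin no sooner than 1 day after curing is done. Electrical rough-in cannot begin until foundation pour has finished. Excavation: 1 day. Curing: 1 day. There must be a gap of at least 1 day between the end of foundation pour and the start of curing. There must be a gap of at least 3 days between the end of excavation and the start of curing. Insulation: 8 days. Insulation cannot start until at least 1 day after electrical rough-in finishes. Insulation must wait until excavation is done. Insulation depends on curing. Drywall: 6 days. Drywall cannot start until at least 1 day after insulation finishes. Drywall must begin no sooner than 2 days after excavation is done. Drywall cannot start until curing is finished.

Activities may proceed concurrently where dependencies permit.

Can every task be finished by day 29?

Excavation has no prerequisites, so it starts at day 0 and finishes at day 1.
After excavation (finishes day 1), foundation pour can start at day 1 and finishes at day 13.
Curing needs all of foundation pour (finishes day 13, plus 1-day gap → day 14); excavation (finishes day 1, plus 3-day gap → day 4). That puts its earliest start at day 14; it finishes at 14 + 1 = day 15.
Painting waits on curing (finishes day 15, plus 3-day gap → day 18), so it starts at day 18 and finishes at 18 + 2 = day 20.
Electrical rough-in needs all of curing (finishes day 15, plus 1-day gap → day 16); foundation pour (finishes day 13). That puts its earliest start at day 16; it finishes at 16 + 6 = day 22.
Insulation cannot start until electrical rough-in (finishes day 22, plus 1-day gap → day 23); excavation (finishes day 1); curing (finishes day 15). The controlling bound is day 23, so insulation finishes at 23 + 8 = day 31.
Drywall has to wait for insulation (finishes day 31, plus 1-day gap → day 32); excavation (finishes day 1, plus 2-day gap → day 3); curing (finishes day 15). The latest of these is day 32, so drywall runs day 32 to 32 + 6 = day 38.
The earliest everything can be done is day 38, which is after the deadline of 29, so it is not possible.

No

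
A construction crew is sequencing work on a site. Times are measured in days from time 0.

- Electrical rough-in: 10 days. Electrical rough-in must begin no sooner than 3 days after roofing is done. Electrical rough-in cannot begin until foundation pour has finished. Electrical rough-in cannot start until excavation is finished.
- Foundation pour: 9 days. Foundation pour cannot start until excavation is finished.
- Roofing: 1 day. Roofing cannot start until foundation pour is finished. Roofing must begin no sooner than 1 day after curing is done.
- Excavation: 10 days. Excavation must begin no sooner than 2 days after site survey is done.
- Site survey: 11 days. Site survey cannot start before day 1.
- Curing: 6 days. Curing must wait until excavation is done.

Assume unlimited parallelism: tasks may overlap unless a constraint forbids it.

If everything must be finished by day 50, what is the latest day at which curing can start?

29

To finish by day 50, electrical rough-in (duration 10) must start no later than day 40.
Roofing feeds into electrical rough-in (must start by day 40, minus 3-day gap → day 37); so roofing must finish by day 37 and therefore start by day 36.
Curing feeds into roofing (must start by day 36, minus 1-day gap → day 35); so curing must finish by day 35 and therefore start by day 29.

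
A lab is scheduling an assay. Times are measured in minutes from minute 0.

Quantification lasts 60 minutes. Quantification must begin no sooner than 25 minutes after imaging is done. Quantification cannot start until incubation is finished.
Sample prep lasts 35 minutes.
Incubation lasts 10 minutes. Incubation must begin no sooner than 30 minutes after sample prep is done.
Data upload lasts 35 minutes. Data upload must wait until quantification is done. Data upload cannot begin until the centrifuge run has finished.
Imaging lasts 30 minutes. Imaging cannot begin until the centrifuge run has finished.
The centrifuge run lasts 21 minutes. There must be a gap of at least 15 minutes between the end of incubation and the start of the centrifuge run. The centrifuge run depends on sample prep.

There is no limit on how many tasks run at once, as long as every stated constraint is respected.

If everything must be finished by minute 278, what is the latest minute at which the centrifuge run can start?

Data upload has no dependents, so it just needs to finish by minute 278. Starting by 278 − 35 = minute 243 achieves that.
Quantification feeds into data upload (must start by minute 243); so quantification must finish by minute 243 and therefore start by minute 183.
Imaging must finish before quantification (must start by minute 183, minus 25-minute gap → minute 158). With a 30-minute duration, imaging must start by 158 − 30 = minute 128.
The centrifuge run must finish in time for imaging (must start by minute 128); data upload (must start by minute 243). The tightest is minute 128, so the centrifuge run must start by 128 − 21 = minute 107.

107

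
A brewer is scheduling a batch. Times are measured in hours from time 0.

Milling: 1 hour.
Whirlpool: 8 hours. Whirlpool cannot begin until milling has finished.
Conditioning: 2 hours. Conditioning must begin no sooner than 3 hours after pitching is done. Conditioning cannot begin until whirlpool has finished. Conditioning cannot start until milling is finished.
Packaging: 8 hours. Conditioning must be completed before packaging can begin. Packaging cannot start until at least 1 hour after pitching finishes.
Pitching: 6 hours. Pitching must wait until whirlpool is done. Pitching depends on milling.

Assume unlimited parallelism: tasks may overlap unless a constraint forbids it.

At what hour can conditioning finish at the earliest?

Milling has no prerequisites, so it starts at hour 0 and finishes at hour 1.
After milling (finishes hour 1), whirlpool can start at hour 1 and finishes at hour 9.
Pitching needs all of whirlpool (finishes hour 9); milling (finishes hour 1). That puts its earliest start at hour 9; it finishes at 9 + 6 = hour 15.
Conditioning needs all of pitching (finishes hour 15, plus 3-hour gap → hour 18); whirlpool (finishes hour 9); milling (finishes hour 1). That puts its earliest start at hour 18; it finishes at 18 + 2 = hour 20.

20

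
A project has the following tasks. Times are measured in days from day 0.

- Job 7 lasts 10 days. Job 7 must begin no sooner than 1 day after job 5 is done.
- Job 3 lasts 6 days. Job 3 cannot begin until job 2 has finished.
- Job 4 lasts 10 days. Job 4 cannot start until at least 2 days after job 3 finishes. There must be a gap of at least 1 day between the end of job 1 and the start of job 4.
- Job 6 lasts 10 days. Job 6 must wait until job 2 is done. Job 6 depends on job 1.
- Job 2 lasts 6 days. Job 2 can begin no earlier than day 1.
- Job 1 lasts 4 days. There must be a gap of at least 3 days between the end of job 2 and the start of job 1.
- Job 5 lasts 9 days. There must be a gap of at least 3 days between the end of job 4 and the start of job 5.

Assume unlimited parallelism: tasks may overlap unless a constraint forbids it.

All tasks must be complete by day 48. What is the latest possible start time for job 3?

7

Nothing follows job 7; the deadline of day 48 is its only limit. It must start by 48 − 10 = day 38.
Job 5 must finish before job 7 (must start by day 38, minus 1-day gap → day 37). With a 9-day duration, job 5 must start by 37 − 9 = day 28.
Since job 5 (must start by day 28, minus 3-day gap → day 25) depends on it, job 4 must finish by day 25. Backing off its 10-day duration gives a latest start of day 15.
Since job 4 (must start by day 15, minus 2-day gap → day 13) depends on it, job 3 must finish by day 13. Backing off its 6-day duration gives a latest start of day 7.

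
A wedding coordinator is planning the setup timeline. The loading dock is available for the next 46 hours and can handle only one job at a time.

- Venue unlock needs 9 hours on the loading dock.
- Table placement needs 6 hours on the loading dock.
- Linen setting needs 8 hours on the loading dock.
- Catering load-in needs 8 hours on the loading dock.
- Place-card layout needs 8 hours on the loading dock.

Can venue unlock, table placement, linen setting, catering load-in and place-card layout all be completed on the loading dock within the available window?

Yes

Running back to back, the jobs need 9 + 6 + 8 + 8 + 8 = 39 hours on the loading dock.
Since 39 ≤ 46, they fit within the window.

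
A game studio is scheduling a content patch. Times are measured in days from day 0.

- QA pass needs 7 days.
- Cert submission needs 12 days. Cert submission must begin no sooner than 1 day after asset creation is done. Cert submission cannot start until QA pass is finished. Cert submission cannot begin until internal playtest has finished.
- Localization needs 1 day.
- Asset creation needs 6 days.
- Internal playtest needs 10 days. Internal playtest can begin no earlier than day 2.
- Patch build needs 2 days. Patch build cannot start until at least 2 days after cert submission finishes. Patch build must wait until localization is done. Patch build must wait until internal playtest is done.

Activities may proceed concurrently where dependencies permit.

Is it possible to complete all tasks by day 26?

No

QA pass has no prerequisites, so it starts at day 0 and finishes at day 7.
Localization has no prerequisites, so it starts at day 0 and finishes at day 1.
Internal playtest cannot begin until its own release at day 2. It runs from day 2 to 2 + 10 = day 12.
Asset creation has no prerequisites, so it starts at day 0 and finishes at day 6.
For cert submission: asset creation (finishes day 6, plus 1-day gap → day 7); QA pass (finishes day 7); internal playtest (finishes day 12). Taking the maximum gives a start of day 12, and it finishes at 12 + 12 = day 24.
Patch build needs all of cert submission (finishes day 24, plus 2-day gap → day 26); localization (finishes day 1); internal playtest (finishes day 12). That puts its earliest start at day 26; it finishes at 26 + 2 = day 28.
The earliest everything can be done is day 28, which is after the deadline of 26, so it is not possible.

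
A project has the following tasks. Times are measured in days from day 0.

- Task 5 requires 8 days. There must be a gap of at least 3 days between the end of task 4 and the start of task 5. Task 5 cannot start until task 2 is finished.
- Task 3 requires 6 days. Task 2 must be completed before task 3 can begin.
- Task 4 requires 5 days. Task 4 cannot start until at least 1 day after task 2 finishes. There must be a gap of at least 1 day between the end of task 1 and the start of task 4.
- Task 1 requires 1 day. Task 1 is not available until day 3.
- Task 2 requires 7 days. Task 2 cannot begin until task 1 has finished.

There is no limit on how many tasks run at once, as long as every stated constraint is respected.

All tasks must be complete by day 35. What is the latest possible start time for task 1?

10

Task 3 must finish by day 35; it takes 6 days, so it must start by 35 − 6 = day 29.
Nothing follows task 5; the deadline of day 35 is its only limit. It must start by 35 − 8 = day 27.
Since task 5 (must start by day 27, minus 3-day gap → day 24) depends on it, task 4 must finish by day 24. Backing off its 5-day duration gives a latest start of day 19.
Task 2 has several dependents: task 3 (must start by day 29); task 4 (must start by day 19, minus 1-day gap → day 18); task 5 (must start by day 27). The earliest of those limits is day 18, so task 2 must start by 18 − 7 = day 11.
Task 1 feeds task 2 (must start by day 11); task 4 (must start by day 19, minus 1-day gap → day 18). Taking the minimum, task 1 must finish by day 11 and start by 11 − 1 = day 10.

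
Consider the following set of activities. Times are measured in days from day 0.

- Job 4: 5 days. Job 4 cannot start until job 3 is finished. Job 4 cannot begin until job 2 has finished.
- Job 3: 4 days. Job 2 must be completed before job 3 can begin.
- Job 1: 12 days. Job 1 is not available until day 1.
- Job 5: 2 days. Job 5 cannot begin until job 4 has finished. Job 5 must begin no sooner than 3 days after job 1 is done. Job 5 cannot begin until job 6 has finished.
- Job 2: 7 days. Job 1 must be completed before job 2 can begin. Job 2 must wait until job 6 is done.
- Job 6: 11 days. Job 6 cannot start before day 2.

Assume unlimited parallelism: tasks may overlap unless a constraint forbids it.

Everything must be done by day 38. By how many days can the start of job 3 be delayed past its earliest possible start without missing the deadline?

After its own release at day 2, job 6 can start at day 2 and finishes at day 13.
Job 1 waits on its own release at day 1, so it starts at day 1 and finishes at 1 + 12 = day 13.
Job 2 needs all of job 1 (finishes day 13); job 6 (finishes day 13). That puts its earliest start at day 13; it finishes at 13 + 7 = day 20.
After job 2 (finishes day 20), job 3 can start at day 20 and finishes at day 24.

Working backward from the deadline:
Job 5 must finish by day 38; it takes 2 days, so it must start by 38 − 2 = day 36.
Job 4 feeds into job 5 (must start by day 36); so job 4 must finish by day 36 and therefore start by day 31.
Job 3 feeds into job 4 (must start by day 31); so job 3 must finish by day 31 and therefore start by day 27.
So job 3 can start as early as day 20 and as late as day 27, giving 27 − 20 = 7 days of slack.

7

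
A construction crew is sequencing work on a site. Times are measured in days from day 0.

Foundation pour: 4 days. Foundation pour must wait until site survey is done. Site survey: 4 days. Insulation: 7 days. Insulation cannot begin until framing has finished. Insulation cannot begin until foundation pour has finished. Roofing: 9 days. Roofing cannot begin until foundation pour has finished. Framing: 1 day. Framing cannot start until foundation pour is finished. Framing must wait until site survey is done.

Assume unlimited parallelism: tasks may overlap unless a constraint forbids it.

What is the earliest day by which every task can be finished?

Site survey has no prerequisites, so it starts at day 0 and finishes at day 4.
Foundation pour cannot begin until site survey (finishes day 4). It runs from day 4 to 4 + 4 = day 8.
Roofing cannot begin until foundation pour (finishes day 8). It runs from day 8 to 8 + 9 = day 17.
Framing has to wait for foundation pour (finishes day 8); site survey (finishes day 4). The latest of these is day 8, so framing runs day 8 to 8 + 1 = day 9.
Insulation needs all of framing (finishes day 9); foundation pour (finishes day 8). That puts its earliest start at day 9; it finishes at 9 + 7 = day 16.
All tasks are finished once the last one completes. Finish times: Site survey at 4, Foundation pour at 8, Framing at 9, Roofing at 17, Insulation at 16. The latest is day 17.

17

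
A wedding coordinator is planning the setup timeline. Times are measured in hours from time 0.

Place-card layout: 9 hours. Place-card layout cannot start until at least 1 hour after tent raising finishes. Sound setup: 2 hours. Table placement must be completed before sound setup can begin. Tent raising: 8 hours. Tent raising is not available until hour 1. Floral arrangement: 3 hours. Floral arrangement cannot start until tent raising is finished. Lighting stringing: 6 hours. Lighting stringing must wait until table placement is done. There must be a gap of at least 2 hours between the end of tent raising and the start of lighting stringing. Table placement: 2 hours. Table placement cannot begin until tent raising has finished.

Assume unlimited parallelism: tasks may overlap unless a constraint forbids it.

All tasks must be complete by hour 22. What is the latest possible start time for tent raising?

4

Lighting stringing must finish by hour 22; it takes 6 hours, so it must start by 22 − 6 = hour 16.
To finish by hour 22, sound setup (duration 2) must start no later than hour 20.
For table placement: lighting stringing (must start by hour 16); sound setup (must start by hour 20). The most restrictive is hour 16; with a 2-hour duration, table placement must start by hour 14.
To finish by hour 22, floral arrangement (duration 3) must start no later than hour 19.
To finish by hour 22, place-card layout (duration 9) must start no later than hour 13.
Tent raising has several dependents: table placement (must start by hour 14); floral arrangement (must start by hour 19); lighting stringing (must start by hour 16, minus 2-hour gap → hour 14); place-card layout (must start by hour 13, minus 1-hour gap → hour 12). The earliest of those limits is hour 12, so tent raising must start by 12 − 8 = hour 4.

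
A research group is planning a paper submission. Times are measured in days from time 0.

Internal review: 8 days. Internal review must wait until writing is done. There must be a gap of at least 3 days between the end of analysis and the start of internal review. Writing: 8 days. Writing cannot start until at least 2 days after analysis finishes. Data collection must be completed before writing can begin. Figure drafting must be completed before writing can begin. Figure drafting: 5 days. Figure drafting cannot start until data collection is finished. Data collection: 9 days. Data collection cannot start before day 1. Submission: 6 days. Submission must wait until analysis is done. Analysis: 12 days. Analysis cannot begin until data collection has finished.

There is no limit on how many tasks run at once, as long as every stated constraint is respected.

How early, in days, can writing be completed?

Data collection cannot begin until its own release at day 1. It runs from day 1 to 1 + 9 = day 10.
Figure drafting waits on data collection (finishes day 10), so it starts at day 10 and finishes at 10 + 5 = day 15.
Analysis cannot begin until data collection (finishes day 10). It runs from day 10 to 10 + 12 = day 22.
For writing: analysis (finishes day 22, plus 2-day gap → day 24); data collection (finishes day 10); figure drafting (finishes day 15). Taking the maximum gives a start of day 24, and it finishes at 24 + 8 = day 32.

32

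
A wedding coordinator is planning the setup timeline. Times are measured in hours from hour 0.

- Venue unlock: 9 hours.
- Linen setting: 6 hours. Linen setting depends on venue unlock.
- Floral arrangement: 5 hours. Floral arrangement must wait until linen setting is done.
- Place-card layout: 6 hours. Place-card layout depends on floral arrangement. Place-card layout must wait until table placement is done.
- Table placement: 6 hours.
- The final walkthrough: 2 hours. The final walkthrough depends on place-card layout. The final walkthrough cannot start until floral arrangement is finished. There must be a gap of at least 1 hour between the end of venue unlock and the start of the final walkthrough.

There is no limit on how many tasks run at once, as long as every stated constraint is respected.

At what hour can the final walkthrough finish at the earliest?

28

Nothing blocks table placement, so it runs from hour 0 to hour 6.
Venue unlock can start immediately at hour 0; it finishes at hour 9.
After venue unlock (finishes hour 9), linen setting can start at hour 9 and finishes at hour 15.
After linen setting (finishes hour 15), floral arrangement can start at hour 15 and finishes at hour 20.
Place-card layout needs all of floral arrangement (finishes hour 20); table placement (finishes hour 6). That puts its earliest start at hour 20; it finishes at 20 + 6 = hour 26.
The final walkthrough cannot start until place-card layout (finishes hour 26); floral arrangement (finishes hour 20); venue unlock (finishes hour 9, plus 1-hour gap → hour 10). The controlling bound is hour 26, so the final walkthrough finishes at 26 + 2 = hour 28.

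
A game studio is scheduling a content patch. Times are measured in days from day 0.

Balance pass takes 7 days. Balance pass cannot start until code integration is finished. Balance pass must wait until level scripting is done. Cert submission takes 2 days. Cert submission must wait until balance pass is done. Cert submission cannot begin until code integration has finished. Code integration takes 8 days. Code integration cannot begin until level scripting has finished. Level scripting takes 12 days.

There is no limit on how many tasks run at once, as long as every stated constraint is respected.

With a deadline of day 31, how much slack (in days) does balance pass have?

Level scripting can start immediately at day 0; it finishes at day 12.
Code integration cannot begin until level scripting (finishes day 12). It runs from day 12 to 12 + 8 = day 20.
Balance pass cannot start until code integration (finishes day 20); level scripting (finishes day 12). The controlling bound is day 20, so balance pass finishes at 20 + 7 = day 27.

Working backward from the deadline:
Nothing follows cert submission; the deadline of day 31 is its only limit. It must start by 31 − 2 = day 29.
Balance pass feeds into cert submission (must start by day 29); so balance pass must finish by day 29 and therefore start by day 22.
So balance pass can start as early as day 20 and as late as day 22, giving 22 − 20 = 2 days of slack.

2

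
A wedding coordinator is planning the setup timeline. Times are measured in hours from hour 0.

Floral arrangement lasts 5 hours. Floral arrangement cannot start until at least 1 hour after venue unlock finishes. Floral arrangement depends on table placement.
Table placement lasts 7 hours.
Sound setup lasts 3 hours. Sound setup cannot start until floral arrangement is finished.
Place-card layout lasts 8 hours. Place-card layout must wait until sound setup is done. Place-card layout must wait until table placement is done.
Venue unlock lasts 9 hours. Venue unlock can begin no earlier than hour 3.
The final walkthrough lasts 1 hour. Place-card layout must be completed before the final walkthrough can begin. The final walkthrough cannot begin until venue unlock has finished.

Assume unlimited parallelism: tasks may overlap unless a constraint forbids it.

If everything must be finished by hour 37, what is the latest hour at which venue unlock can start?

Nothing follows the final walkthrough; the deadline of hour 37 is its only limit. It must start by 37 − 1 = hour 36.
Since the final walkthrough (must start by hour 36) depends on it, place-card layout must finish by hour 36. Backing off its 8-hour duration gives a latest start of hour 28.
Sound setup has to be done before place-card layout (must start by hour 28). That means finishing by hour 28, i.e. starting by 28 − 3 = hour 25.
Since sound setup (must start by hour 25) depends on it, floral arrangement must finish by hour 25. Backing off its 5-hour duration gives a latest start of hour 20.
For venue unlock: floral arrangement (must start by hour 20, minus 1-hour gap → hour 19); the final walkthrough (must start by hour 36). The most restrictive is hour 19; with a 9-hour duration, venue unlock must start by hour 10.

10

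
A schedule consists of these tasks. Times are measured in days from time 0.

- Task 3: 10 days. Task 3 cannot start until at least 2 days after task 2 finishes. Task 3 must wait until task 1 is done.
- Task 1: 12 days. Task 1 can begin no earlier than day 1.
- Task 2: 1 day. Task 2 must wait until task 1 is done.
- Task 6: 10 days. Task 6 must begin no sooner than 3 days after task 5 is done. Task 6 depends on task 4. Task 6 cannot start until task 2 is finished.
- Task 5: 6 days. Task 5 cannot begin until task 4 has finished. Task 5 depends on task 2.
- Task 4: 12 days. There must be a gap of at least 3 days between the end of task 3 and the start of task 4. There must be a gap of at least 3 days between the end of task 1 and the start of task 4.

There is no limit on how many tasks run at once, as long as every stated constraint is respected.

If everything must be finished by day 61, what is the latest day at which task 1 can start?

2

To finish by day 61, task 6 (duration 10) must start no later than day 51.
Task 5 must finish before task 6 (must start by day 51, minus 3-day gap → day 48). With a 6-day duration, task 5 must start by 48 − 6 = day 42.
Task 4 must finish in time for task 5 (must start by day 42); task 6 (must start by day 51). The tightest is day 42, so task 4 must start by 42 − 12 = day 30.
Task 3 must finish before task 4 (must start by day 30, minus 3-day gap → day 27). With a 10-day duration, task 3 must start by 27 − 10 = day 17.
For task 2: task 3 (must start by day 17, minus 2-day gap → day 15); task 5 (must start by day 42); task 6 (must start by day 51). The most restrictive is day 15; with a 1-day duration, task 2 must start by day 14.
Task 1 has several dependents: task 2 (must start by day 14); task 3 (must start by day 17); task 4 (must start by day 30, minus 3-day gap → day 27). The earliest of those limits is day 14, so task 1 must start by 14 − 12 = day 2.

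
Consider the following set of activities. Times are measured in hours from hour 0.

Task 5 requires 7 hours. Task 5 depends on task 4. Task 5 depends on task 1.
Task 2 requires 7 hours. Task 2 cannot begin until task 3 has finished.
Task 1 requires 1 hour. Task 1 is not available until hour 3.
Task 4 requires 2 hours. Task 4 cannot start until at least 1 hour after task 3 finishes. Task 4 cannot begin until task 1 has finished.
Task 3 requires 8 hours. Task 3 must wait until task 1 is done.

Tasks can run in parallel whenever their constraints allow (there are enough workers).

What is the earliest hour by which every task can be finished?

22

Task 1 cannot begin until its own release at hour 3. It runs from hour 3 to 3 + 1 = hour 4.
After task 1 (finishes hour 4), task 3 can start at hour 4 and finishes at hour 12.
Task 4 has to wait for task 3 (finishes hour 12, plus 1-hour gap → hour 13); task 1 (finishes hour 4). The latest of these is hour 13, so task 4 runs hour 13 to 13 + 2 = hour 15.
Task 5 has to wait for task 4 (finishes hour 15); task 1 (finishes hour 4). The latest of these is hour 15, so task 5 runs hour 15 to 15 + 7 = hour 22.
Task 2 cannot begin until task 3 (finishes hour 12). It runs from hour 12 to 12 + 7 = hour 19.
All tasks are finished once the last one completes. Finish times: Task 1 at 4, Task 2 at 19, Task 3 at 12, Task 4 at 15, Task 5 at 22. The latest is hour 22.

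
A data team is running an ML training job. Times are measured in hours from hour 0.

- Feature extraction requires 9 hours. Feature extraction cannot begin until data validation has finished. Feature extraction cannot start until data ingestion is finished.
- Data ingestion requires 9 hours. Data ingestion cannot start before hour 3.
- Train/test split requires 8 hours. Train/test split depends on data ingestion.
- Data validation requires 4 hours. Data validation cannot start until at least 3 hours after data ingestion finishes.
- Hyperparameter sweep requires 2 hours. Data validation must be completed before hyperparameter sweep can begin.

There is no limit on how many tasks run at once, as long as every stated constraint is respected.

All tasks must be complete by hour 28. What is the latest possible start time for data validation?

Nothing follows feature extraction; the deadline of hour 28 is its only limit. It must start by 28 − 9 = hour 19.
Hyperparameter sweep must finish by hour 28; it takes 2 hours, so it must start by 28 − 2 = hour 26.
Data validation feeds feature extraction (must start by hour 19); hyperparameter sweep (must start by hour 26). Taking the minimum, data validation must finish by hour 19 and start by 19 − 4 = hour 15.

15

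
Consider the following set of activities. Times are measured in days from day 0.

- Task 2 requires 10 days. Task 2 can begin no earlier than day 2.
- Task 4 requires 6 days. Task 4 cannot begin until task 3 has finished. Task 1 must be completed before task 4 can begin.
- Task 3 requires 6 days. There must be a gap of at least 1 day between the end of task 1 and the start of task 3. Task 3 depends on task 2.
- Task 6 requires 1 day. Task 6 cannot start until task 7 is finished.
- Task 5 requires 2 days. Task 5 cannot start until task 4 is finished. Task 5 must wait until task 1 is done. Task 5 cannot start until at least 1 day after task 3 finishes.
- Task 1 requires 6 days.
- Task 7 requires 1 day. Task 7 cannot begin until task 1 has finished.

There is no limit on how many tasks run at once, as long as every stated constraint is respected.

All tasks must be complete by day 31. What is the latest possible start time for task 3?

Task 5 has no dependents, so it just needs to finish by day 31. Starting by 31 − 2 = day 29 achieves that.
Task 4 has to be done before task 5 (must start by day 29). That means finishing by day 29, i.e. starting by 29 − 6 = day 23.
Task 3 has several dependents: task 4 (must start by day 23); task 5 (must start by day 29, minus 1-day gap → day 28). The earliest of those limits is day 23, so task 3 must start by 23 − 6 = day 17.

17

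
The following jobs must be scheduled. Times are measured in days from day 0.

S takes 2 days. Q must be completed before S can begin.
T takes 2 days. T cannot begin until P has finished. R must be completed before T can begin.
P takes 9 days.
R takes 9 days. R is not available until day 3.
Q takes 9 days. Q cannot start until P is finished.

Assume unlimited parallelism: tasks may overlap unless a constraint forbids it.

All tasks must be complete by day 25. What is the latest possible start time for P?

Nothing follows S; the deadline of day 25 is its only limit. It must start by 25 − 2 = day 23.
Q must finish before S (must start by day 23). With a 9-day duration, Q must start by 23 − 9 = day 14.
T has no dependents, so it just needs to finish by day 25. Starting by 25 − 2 = day 23 achieves that.
P must finish in time for Q (must start by day 14); T (must start by day 23). The tightest is day 14, so P must start by 14 − 9 = day 5.

5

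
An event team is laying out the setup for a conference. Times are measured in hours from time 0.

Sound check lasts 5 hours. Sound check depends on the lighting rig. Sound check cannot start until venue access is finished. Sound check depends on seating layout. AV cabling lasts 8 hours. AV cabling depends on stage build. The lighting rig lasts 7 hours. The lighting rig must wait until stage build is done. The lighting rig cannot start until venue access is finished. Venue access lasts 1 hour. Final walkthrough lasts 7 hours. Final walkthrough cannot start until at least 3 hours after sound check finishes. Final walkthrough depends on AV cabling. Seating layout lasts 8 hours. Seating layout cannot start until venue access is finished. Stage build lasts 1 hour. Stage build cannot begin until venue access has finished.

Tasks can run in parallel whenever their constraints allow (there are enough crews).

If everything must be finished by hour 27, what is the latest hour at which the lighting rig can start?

Final walkthrough has no dependents, so it just needs to finish by hour 27. Starting by 27 − 7 = hour 20 achieves that.
Since final walkthrough (must start by hour 20, minus 3-hour gap → hour 17) depends on it, sound check must finish by hour 17. Backing off its 5-hour duration gives a latest start of hour 12.
The lighting rig feeds into sound check (must start by hour 12); so the lighting rig must finish by hour 12 and therefore start by hour 5.

5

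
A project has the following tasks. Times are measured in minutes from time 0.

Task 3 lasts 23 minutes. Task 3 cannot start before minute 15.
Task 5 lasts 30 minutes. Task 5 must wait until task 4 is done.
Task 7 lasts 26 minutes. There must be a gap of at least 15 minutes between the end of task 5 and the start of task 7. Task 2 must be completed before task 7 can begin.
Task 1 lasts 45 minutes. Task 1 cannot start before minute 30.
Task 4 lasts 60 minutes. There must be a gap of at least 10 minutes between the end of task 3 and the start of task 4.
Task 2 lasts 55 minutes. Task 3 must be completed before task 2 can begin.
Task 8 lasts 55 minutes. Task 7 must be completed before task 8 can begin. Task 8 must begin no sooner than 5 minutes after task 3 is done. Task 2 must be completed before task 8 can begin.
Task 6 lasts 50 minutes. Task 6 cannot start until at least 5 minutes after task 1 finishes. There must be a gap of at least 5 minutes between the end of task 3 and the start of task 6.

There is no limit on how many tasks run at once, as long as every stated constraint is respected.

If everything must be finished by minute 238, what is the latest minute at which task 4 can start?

Task 8 must finish by minute 238; it takes 55 minutes, so it must start by 238 − 55 = minute 183.
Task 7 feeds into task 8 (must start by minute 183); so task 7 must finish by minute 183 and therefore start by minute 157.
Task 5 must finish before task 7 (must start by minute 157, minus 15-minute gap → minute 142). With a 30-minute duration, task 5 must start by 142 − 30 = minute 112.
Since task 5 (must start by minute 112) depends on it, task 4 must finish by minute 112. Backing off its 60-minute duration gives a latest start of minute 52.

52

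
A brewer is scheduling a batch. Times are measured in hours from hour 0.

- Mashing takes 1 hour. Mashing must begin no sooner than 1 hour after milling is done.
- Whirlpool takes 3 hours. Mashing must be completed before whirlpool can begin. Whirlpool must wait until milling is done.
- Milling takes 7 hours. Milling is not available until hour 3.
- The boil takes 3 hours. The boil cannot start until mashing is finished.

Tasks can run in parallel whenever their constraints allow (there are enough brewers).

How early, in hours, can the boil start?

12

Milling waits on its own release at hour 3, so it starts at hour 3 and finishes at 3 + 7 = hour 10.
Mashing cannot begin until milling (finishes hour 10, plus 1-hour gap → hour 11). It runs from hour 11 to 11 + 1 = hour 12.
The boil waits on mashing (finishes hour 12), so the earliest it can start is hour 12.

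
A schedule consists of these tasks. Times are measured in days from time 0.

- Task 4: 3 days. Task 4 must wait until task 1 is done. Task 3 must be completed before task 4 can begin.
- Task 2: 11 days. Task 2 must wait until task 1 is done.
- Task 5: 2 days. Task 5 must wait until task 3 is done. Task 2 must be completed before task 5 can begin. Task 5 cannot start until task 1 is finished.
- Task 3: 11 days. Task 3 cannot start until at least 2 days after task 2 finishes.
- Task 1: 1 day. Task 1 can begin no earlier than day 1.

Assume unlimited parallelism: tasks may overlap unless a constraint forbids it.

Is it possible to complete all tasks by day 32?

Task 1 cannot begin until its own release at day 1. It runs from day 1 to 1 + 1 = day 2.
Task 2 waits on task 1 (finishes day 2), so it starts at day 2 and finishes at 2 + 11 = day 13.
Task 3 cannot begin until task 2 (finishes day 13, plus 2-day gap → day 15). It runs from day 15 to 15 + 11 = day 26.
Task 5 has to wait for task 3 (finishes day 26); task 2 (finishes day 13); task 1 (finishes day 2). The latest of these is day 26, so task 5 runs day 26 to 26 + 2 = day 28.
For task 4: task 1 (finishes day 2); task 3 (finishes day 26). Taking the maximum gives a start of day 26, and it finishes at 26 + 3 = day 29.
Every task is finished by day 29, which is no later than the deadline of 32, so the schedule is feasible.

Yes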